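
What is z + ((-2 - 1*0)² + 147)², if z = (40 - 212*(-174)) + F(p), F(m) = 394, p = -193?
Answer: 60123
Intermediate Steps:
z = 37322 (z = (40 - 212*(-174)) + 394 = (40 + 36888) + 394 = 36928 + 394 = 37322)
z + ((-2 - 1*0)² + 147)² = 37322 + ((-2 - 1*0)² + 147)² = 37322 + ((-2 + 0)² + 147)² = 37322 + ((-2)² + 147)² = 37322 + (4 + 147)² = 37322 + 151² = 37322 + 22801 = 60123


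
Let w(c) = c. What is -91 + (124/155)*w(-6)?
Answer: -479/5 ≈ -95.800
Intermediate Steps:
-91 + (124/155)*w(-6) = -91 + (124/155)*(-6) = -91 + (124*(1/155))*(-6) = -91 + (⅘)*(-6) = -91 - 24/5 = -479/5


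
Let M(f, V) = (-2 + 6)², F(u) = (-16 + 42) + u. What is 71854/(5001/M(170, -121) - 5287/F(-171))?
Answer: 166701280/809737 ≈ 205.87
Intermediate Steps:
F(u) = 26 + u
M(f, V) = 16 (M(f, V) = 4² = 16)
71854/(5001/M(170, -121) - 5287/F(-171)) = 71854/(5001/16 - 5287/(26 - 171)) = 71854/(5001*(1/16) - 5287/(-145)) = 71854/(5001/16 - 5287*(-1/145)) = 71854/(5001/16 + 5287/145) = 71854/(809737/2320) = 71854*(2320/809737) = 166701280/809737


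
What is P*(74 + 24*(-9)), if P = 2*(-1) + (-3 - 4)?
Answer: 1278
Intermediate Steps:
P = -9 (P = -2 - 7 = -9)
P*(74 + 24*(-9)) = -9*(74 + 24*(-9)) = -9*(74 - 216) = -9*(-142) = 1278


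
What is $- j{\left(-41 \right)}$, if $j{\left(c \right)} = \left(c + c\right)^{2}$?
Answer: $-6724$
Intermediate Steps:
$j{\left(c \right)} = 4 c^{2}$ ($j{\left(c \right)} = \left(2 c\right)^{2} = 4 c^{2}$)
$- j{\left(-41 \right)} = - 4 \left(-41\right)^{2} = - 4 \cdot 1681 = \left(-1\right) 6724 = -6724$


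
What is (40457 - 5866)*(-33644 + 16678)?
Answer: -586870906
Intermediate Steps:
(40457 - 5866)*(-33644 + 16678) = 34591*(-16966) = -586870906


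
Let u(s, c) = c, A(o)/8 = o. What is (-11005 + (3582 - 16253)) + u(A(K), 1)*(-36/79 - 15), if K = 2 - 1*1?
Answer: -1871625/79 ≈ -23691.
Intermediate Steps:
K = 1 (K = 2 - 1 = 1)
A(o) = 8*o
(-11005 + (3582 - 16253)) + u(A(K), 1)*(-36/79 - 15) = (-11005 + (3582 - 16253)) + 1*(-36/79 - 15) = (-11005 - 12671) + 1*(-36*1/79 - 15) = -23676 + 1*(-36/79 - 15) = -23676 + 1*(-1221/79) = -23676 - 1221/79 = -1871625/79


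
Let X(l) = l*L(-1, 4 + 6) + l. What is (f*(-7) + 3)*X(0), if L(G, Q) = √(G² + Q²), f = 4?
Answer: 0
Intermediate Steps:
X(l) = l + l*√101 (X(l) = l*√((-1)² + (4 + 6)²) + l = l*√(1 + 10²) + l = l*√(1 + 100) + l = l*√101 + l = l + l*√101)
(f*(-7) + 3)*X(0) = (4*(-7) + 3)*(0*(1 + √101)) = (-28 + 3)*0 = -25*0 = 0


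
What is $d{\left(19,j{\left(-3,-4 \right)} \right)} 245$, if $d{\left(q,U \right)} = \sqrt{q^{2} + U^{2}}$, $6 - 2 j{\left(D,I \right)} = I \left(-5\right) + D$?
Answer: $\frac{245 \sqrt{1565}}{2} \approx 4846.1$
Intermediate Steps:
$j{\left(D,I \right)} = 3 - \frac{D}{2} + \frac{5 I}{2}$ ($j{\left(D,I \right)} = 3 - \frac{I \left(-5\right) + D}{2} = 3 - \frac{- 5 I + D}{2} = 3 - \frac{D - 5 I}{2} = 3 - \left(\frac{D}{2} - \frac{5 I}{2}\right) = 3 - \frac{D}{2} + \frac{5 I}{2}$)
$d{\left(q,U \right)} = \sqrt{U^{2} + q^{2}}$
$d{\left(19,j{\left(-3,-4 \right)} \right)} 245 = \sqrt{\left(3 - - \frac{3}{2} + \frac{5}{2} \left(-4\right)\right)^{2} + 19^{2}} \cdot 245 = \sqrt{\left(3 + \frac{3}{2} - 10\right)^{2} + 361} \cdot 245 = \sqrt{\left(- \frac{11}{2}\right)^{2} + 361} \cdot 245 = \sqrt{\frac{121}{4} + 361} \cdot 245 = \sqrt{\frac{1565}{4}} \cdot 245 = \frac{\sqrt{1565}}{2} \cdot 245 = \frac{245 \sqrt{1565}}{2}$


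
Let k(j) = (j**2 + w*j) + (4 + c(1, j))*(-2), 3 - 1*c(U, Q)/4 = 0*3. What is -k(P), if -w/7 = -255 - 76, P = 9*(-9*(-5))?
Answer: -1102378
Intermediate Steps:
P = 405 (P = 9*45 = 405)
c(U, Q) = 12 (c(U, Q) = 12 - 0*3 = 12 - 4*0 = 12 + 0 = 12)
w = 2317 (w = -7*(-255 - 76) = -7*(-331) = 2317)
k(j) = -32 + j**2 + 2317*j (k(j) = (j**2 + 2317*j) + (4 + 12)*(-2) = (j**2 + 2317*j) + 16*(-2) = (j**2 + 2317*j) - 32 = -32 + j**2 + 2317*j)
-k(P) = -(-32 + 405**2 + 2317*405) = -(-32 + 164025 + 938385) = -1*1102378 = -1102378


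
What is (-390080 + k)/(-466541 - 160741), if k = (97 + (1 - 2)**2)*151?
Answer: 20849/34849 ≈ 0.59827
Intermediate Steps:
k = 14798 (k = (97 + (-1)**2)*151 = (97 + 1)*151 = 98*151 = 14798)
(-390080 + k)/(-466541 - 160741) = (-390080 + 14798)/(-466541 - 160741) = -375282/(-627282) = -375282*(-1/627282) = 20849/34849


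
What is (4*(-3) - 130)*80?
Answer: -11360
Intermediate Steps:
(4*(-3) - 130)*80 = (-12 - 130)*80 = -142*80 = -11360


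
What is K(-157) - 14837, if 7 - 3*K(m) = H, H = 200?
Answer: -44704/3 ≈ -14901.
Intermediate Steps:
K(m) = -193/3 (K(m) = 7/3 - ⅓*200 = 7/3 - 200/3 = -193/3)
K(-157) - 14837 = -193/3 - 14837 = -44704/3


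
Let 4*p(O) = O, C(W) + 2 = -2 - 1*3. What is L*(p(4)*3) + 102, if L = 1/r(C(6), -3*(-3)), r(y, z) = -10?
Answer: 1017/10 ≈ 101.70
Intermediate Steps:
C(W) = -7 (C(W) = -2 + (-2 - 1*3) = -2 + (-2 - 3) = -2 - 5 = -7)
p(O) = O/4
L = -⅒ (L = 1/(-10) = -⅒ ≈ -0.10000)
L*(p(4)*3) + 102 = -(¼)*4*3/10 + 102 = -3/10 + 102 = 1017/10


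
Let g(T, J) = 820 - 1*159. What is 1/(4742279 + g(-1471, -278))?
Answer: 1/4742940 ≈ 2.1084e-7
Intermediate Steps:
g(T, J) = 661 (g(T, J) = 820 - 159 = 661)
1/(4742279 + g(-1471, -278)) = 1/(4742279 + 661) = 1/4742940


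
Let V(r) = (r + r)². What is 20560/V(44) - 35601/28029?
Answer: 6262127/4522012 ≈ 1.3848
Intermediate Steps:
V(r) = 4*r² (V(r) = (2*r)² = 4*r²)
20560/V(44) - 35601/28029 = 20560/((4*44²)) - 35601/28029 = 20560/((4*1936)) - 35601*1/28029 = 20560/7744 - 11867/9343 = 20560*(1/7744) - 11867/9343 = 1285/484 - 11867/9343 = 6262127/4522012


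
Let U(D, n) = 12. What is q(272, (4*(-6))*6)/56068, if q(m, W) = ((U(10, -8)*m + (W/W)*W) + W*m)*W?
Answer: 1297728/14017 ≈ 92.582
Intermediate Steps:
q(m, W) = W*(W + 12*m + W*m) (q(m, W) = ((12*m + (W/W)*W) + W*m)*W = ((12*m + 1*W) + W*m)*W = ((12*m + W) + W*m)*W = ((W + 12*m) + W*m)*W = (W + 12*m + W*m)*W = W*(W + 12*m + W*m))
q(272, (4*(-6))*6)/56068 = (((4*(-6))*6)*((4*(-6))*6 + 12*272 + ((4*(-6))*6)*272))/56068 = ((-24*6)*(-24*6 + 3264 - 24*6*272))*(1/56068) = -144*(-144 + 3264 - 144*272)*(1/56068) = -144*(-144 + 3264 - 39168)*(1/56068) = -144*(-36048)*(1/56068) = 5190912*(1/56068) = 1297728/14017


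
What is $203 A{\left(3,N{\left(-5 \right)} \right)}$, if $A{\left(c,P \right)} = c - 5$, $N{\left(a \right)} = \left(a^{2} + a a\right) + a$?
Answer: $-406$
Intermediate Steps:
$N{\left(a \right)} = a + 2 a^{2}$ ($N{\left(a \right)} = \left(a^{2} + a^{2}\right) + a = 2 a^{2} + a = a + 2 a^{2}$)
$A{\left(c,P \right)} = -5 + c$ ($A{\left(c,P \right)} = c - 5 = -5 + c$)
$203 A{\left(3,N{\left(-5 \right)} \right)} = 203 \left(-5 + 3\right) = 203 \left(-2\right) = -406$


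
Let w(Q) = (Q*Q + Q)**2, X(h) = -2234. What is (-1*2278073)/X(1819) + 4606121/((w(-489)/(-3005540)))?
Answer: 12349770529008299/15901955875152 ≈ 776.62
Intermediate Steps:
w(Q) = (Q + Q**2)**2 (w(Q) = (Q**2 + Q)**2 = (Q + Q**2)**2)
(-1*2278073)/X(1819) + 4606121/((w(-489)/(-3005540))) = -1*2278073/(-2234) + 4606121/((((-489)**2*(1 - 489)**2)/(-3005540))) = -2278073*(-1/2234) + 4606121/(((239121*(-488)**2)*(-1/3005540))) = 2278073/2234 + 4606121/(((239121*238144)*(-1/3005540))) = 2278073/2234 + 4606121/((56945231424*(-1/3005540))) = 2278073/2234 + 4606121/(-14236307856/751385) = 2278073/2234 + 4606121*(-751385/14236307856) = 2278073/2234 - 3460970227585/14236307856 = 12349770529008299/15901955875152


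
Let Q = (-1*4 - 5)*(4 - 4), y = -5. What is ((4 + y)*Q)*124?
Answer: 0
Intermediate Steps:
Q = 0 (Q = (-4 - 5)*0 = -9*0 = 0)
((4 + y)*Q)*124 = ((4 - 5)*0)*124 = -1*0*124 = 0*124 = 0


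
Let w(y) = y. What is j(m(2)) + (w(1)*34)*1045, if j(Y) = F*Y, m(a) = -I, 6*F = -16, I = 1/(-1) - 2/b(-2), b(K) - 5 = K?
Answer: 319730/9 ≈ 35526.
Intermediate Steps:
b(K) = 5 + K
I = -5/3 (I = 1/(-1) - 2/(5 - 2) = 1*(-1) - 2/3 = -1 - 2*1/3 = -1 - 2/3 = -5/3 ≈ -1.6667)
F = -8/3 (F = (1/6)*(-16) = -8/3 ≈ -2.6667)
m(a) = 5/3 (m(a) = -1*(-5/3) = 5/3)
j(Y) = -8*Y/3
j(m(2)) + (w(1)*34)*1045 = -8/3*5/3 + (1*34)*1045 = -40/9 + 34*1045 = -40/9 + 35530 = 319730/9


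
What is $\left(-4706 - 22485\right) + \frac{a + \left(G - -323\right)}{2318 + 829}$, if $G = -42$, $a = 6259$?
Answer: $- \frac{28521179}{1049} \approx -27189.0$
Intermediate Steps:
$\left(-4706 - 22485\right) + \frac{a + \left(G - -323\right)}{2318 + 829} = \left(-4706 - 22485\right) + \frac{6259 - -281}{2318 + 829} = -27191 + \frac{6259 + \left(-42 + 323\right)}{3147} = -27191 + \left(6259 + 281\right) \frac{1}{3147} = -27191 + 6540 \cdot \frac{1}{3147} = -27191 + \frac{2180}{1049} = - \frac{28521179}{1049}$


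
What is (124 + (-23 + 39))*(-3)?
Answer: -420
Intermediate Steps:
(124 + (-23 + 39))*(-3) = (124 + 16)*(-3) = 140*(-3) = -420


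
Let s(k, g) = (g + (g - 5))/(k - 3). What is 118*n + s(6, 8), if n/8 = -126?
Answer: -356821/3 ≈ -1.1894e+5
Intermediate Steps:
n = -1008 (n = 8*(-126) = -1008)
s(k, g) = (-5 + 2*g)/(-3 + k) (s(k, g) = (g + (-5 + g))/(-3 + k) = (-5 + 2*g)/(-3 + k))
118*n + s(6, 8) = 118*(-1008) + (-5 + 2*8)/(-3 + 6) = -118944 + (-5 + 16)/3 = -118944 + (⅓)*11 = -118944 + 11/3 = -356821/3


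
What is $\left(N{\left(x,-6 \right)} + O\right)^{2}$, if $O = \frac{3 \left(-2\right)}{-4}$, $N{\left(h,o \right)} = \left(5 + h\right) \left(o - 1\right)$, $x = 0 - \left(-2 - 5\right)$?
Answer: $\frac{27225}{4} \approx 6806.3$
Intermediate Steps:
$x = 7$ ($x = 0 - -7 = 0 + 7 = 7$)
$N{\left(h,o \right)} = \left(-1 + o\right) \left(5 + h\right)$ ($N{\left(h,o \right)} = \left(5 + h\right) \left(-1 + o\right) = \left(-1 + o\right) \left(5 + h\right)$)
$O = \frac{3}{2}$ ($O = \left(-6\right) \left(- \frac{1}{4}\right) = \frac{3}{2} \approx 1.5$)
$\left(N{\left(x,-6 \right)} + O\right)^{2} = \left(\left(-5 - 7 + 5 \left(-6\right) + 7 \left(-6\right)\right) + \frac{3}{2}\right)^{2} = \left(\left(-5 - 7 - 30 - 42\right) + \frac{3}{2}\right)^{2} = \left(-84 + \frac{3}{2}\right)^{2} = \left(- \frac{165}{2}\right)^{2} = \frac{27225}{4}$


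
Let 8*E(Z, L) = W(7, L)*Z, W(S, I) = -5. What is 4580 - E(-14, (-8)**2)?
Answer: 18285/4 ≈ 4571.3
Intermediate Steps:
E(Z, L) = -5*Z/8 (E(Z, L) = (-5*Z)/8 = -5*Z/8)
4580 - E(-14, (-8)**2) = 4580 - (-5)*(-14)/8 = 4580 - 1*35/4 = 4580 - 35/4 = 18285/4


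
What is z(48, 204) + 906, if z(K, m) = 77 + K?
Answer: 1031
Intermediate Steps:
z(48, 204) + 906 = (77 + 48) + 906 = 125 + 906 = 1031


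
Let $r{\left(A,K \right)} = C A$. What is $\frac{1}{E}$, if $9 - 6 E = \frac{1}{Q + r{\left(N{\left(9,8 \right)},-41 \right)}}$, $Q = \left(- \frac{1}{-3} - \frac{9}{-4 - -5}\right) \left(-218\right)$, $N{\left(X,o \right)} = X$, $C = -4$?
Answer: $\frac{11120}{16679} \approx 0.66671$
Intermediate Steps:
$r{\left(A,K \right)} = - 4 A$
$Q = \frac{5668}{3}$ ($Q = \left(\left(-1\right) \left(- \frac{1}{3}\right) - \frac{9}{-4 + 5}\right) \left(-218\right) = \left(\frac{1}{3} - \frac{9}{1}\right) \left(-218\right) = \left(\frac{1}{3} - 9\right) \left(-218\right) = \left(- \frac{26}{3}\right) \left(-218\right) = \frac{5668}{3} \approx 1889.3$)
$E = \frac{16679}{11120}$ ($E = \frac{3}{2} - \frac{1}{6 \left(\frac{5668}{3} - 36\right)} = \frac{3}{2} - \frac{1}{6 \cdot \frac{5560}{3}} = \frac{3}{2} - \frac{1}{11120} = \frac{16679}{11120} \approx 1.4999$)
$\frac{1}{E} = \frac{1}{\frac{16679}{11120}} = \frac{11120}{16679}$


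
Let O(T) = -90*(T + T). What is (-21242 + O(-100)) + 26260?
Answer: 23018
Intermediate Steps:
O(T) = -180*T
(-21242 + O(-100)) + 26260 = (-21242 - 180*(-100)) + 26260 = (-21242 + 18000) + 26260 = -3242 + 26260 = 23018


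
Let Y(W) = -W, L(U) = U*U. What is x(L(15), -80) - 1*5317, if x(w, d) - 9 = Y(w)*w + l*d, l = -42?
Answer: -52573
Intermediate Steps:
L(U) = U**2
x(w, d) = 9 - w**2 - 42*d (x(w, d) = 9 + ((-w)*w - 42*d) = 9 + (-w**2 - 42*d) = 9 - w**2 - 42*d)
x(L(15), -80) - 1*5317 = (9 - (15**2)**2 - 42*(-80)) - 1*5317 = (9 - 1*225**2 + 3360) - 5317 = (9 - 1*50625 + 3360) - 5317 = (9 - 50625 + 3360) - 5317 = -47256 - 5317 = -52573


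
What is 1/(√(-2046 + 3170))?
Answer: √281/562 ≈ 0.029828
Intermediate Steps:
1/(√(-2046 + 3170)) = 1/(√1124) = 1/(2*√281) = √281/562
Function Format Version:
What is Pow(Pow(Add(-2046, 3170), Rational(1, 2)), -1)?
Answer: Mul(Rational(1, 562), Pow(281, Rational(1, 2))) ≈ 0.029828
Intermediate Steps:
Pow(Pow(Add(-2046, 3170), Rational(1, 2)), -1) = Pow(Pow(1124, Rational(1, 2)), -1) = Pow(Mul(2, Pow(281, Rational(1, 2))), -1) = Mul(Rational(1, 562), Pow(281, Rational(1, 2)))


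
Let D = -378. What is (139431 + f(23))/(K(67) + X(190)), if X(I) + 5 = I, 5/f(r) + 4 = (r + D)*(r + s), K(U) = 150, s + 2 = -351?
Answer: 16333783931/39243910 ≈ 416.21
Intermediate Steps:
s = -353 (s = -2 - 351 = -353)
f(r) = 5/(-4 + (-378 + r)*(-353 + r)) (f(r) = 5/(-4 + (r - 378)*(r - 353)) = 5/(-4 + (-378 + r)*(-353 + r)))
X(I) = -5 + I
(139431 + f(23))/(K(67) + X(190)) = (139431 + 5/(133430 + 23² - 731*23))/(150 + (-5 + 190)) = (139431 + 5/(133430 + 529 - 16813))/(150 + 185) = (139431 + 5/117146)/335 = (139431 + 5*(1/117146))*(1/335) = (139431 + 5/117146)*(1/335) = (16333783931/117146)*(1/335) = 16333783931/39243910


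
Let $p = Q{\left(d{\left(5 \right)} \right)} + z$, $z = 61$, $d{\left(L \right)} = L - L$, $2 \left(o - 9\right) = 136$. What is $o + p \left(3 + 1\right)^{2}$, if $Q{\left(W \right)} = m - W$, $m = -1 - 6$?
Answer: $941$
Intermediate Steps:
$o = 77$ ($o = 9 + \frac{1}{2} \cdot 136 = 9 + 68 = 77$)
$m = -7$ ($m = -1 - 6 = -7$)
$d{\left(L \right)} = 0$
$Q{\left(W \right)} = -7 - W$
$p = 54$ ($p = \left(-7 - 0\right) + 61 = \left(-7 + 0\right) + 61 = -7 + 61 = 54$)
$o + p \left(3 + 1\right)^{2} = 77 + 54 \left(3 + 1\right)^{2} = 77 + 54 \cdot 4^{2} = 77 + 54 \cdot 16 = 77 + 864 = 941$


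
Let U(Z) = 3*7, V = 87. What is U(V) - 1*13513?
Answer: -13492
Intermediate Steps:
U(Z) = 21
U(V) - 1*13513 = 21 - 1*13513 = 21 - 13513 = -13492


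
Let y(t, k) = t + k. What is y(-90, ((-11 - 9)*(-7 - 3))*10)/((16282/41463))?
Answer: 39597165/8141 ≈ 4863.9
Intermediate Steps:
y(t, k) = k + t
y(-90, ((-11 - 9)*(-7 - 3))*10)/((16282/41463)) = (((-11 - 9)*(-7 - 3))*10 - 90)/((16282/41463)) = (-20*(-10)*10 - 90)/((16282*(1/41463))) = (200*10 - 90)/(16282/41463) = (2000 - 90)*(41463/16282) = 1910*(41463/16282) = 39597165/8141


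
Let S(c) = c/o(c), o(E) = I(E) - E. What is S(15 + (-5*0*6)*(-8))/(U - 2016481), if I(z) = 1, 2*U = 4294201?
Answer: -15/1828673 ≈ -8.2027e-6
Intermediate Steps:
U = 4294201/2 (U = (½)*4294201 = 4294201/2 ≈ 2.1471e+6)
o(E) = 1 - E
S(c) = c/(1 - c)
S(15 + (-5*0*6)*(-8))/(U - 2016481) = (-(15 + (-5*0*6)*(-8))/(-1 + (15 + (-5*0*6)*(-8))))/(4294201/2 - 2016481) = (-(15 + (0*6)*(-8))/(-1 + (15 + (0*6)*(-8))))/(261239/2) = -(15 + 0*(-8))/(-1 + (15 + 0*(-8)))*(2/261239) = -(15 + 0)/(-1 + (15 + 0))*(2/261239) = -1*15/(-1 + 15)*(2/261239) = -1*15/14*(2/261239) = -1*15*1/14*(2/261239) = -15/14*2/261239 = -15/1828673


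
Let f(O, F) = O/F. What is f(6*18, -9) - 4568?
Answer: -4580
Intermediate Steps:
f(6*18, -9) - 4568 = (6*18)/(-9) - 4568 = 108*(-⅑) - 4568 = -12 - 4568 = -4580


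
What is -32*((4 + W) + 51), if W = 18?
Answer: -2336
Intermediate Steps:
-32*((4 + W) + 51) = -32*((4 + 18) + 51) = -32*(22 + 51) = -32*73 = -2336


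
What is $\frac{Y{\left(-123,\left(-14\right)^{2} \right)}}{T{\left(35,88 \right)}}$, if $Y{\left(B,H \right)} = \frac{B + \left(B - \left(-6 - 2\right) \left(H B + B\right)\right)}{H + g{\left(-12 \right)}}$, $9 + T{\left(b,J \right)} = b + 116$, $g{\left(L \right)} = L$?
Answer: $- \frac{97047}{13064} \approx -7.4286$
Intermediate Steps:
$T{\left(b,J \right)} = 107 + b$ ($T{\left(b,J \right)} = -9 + \left(b + 116\right) = -9 + \left(116 + b\right) = 107 + b$)
$Y{\left(B,H \right)} = \frac{10 B + 8 B H}{-12 + H}$ ($Y{\left(B,H \right)} = \frac{B + \left(B - \left(-6 - 2\right) \left(H B + B\right)\right)}{H - 12} = \frac{B + \left(B - - 8 \left(B H + B\right)\right)}{-12 + H} = \frac{B + \left(B - - 8 \left(B + B H\right)\right)}{-12 + H} = \frac{B - \left(- 9 B - 8 B H\right)}{-12 + H} = \frac{B + \left(B + \left(8 B + 8 B H\right)\right)}{-12 + H} = \frac{B + \left(9 B + 8 B H\right)}{-12 + H} = \frac{10 B + 8 B H}{-12 + H}$)
$\frac{Y{\left(-123,\left(-14\right)^{2} \right)}}{T{\left(35,88 \right)}} = \frac{2 \left(-123\right) \frac{1}{-12 + \left(-14\right)^{2}} \left(5 + 4 \left(-14\right)^{2}\right)}{107 + 35} = \frac{2 \left(-123\right) \frac{1}{-12 + 196} \left(5 + 4 \cdot 196\right)}{142} = 2 \left(-123\right) \frac{1}{184} \left(5 + 784\right) \frac{1}{142} = 2 \left(-123\right) \frac{1}{184} \cdot 789 \cdot \frac{1}{142} = \left(- \frac{97047}{92}\right) \frac{1}{142} = - \frac{97047}{13064}$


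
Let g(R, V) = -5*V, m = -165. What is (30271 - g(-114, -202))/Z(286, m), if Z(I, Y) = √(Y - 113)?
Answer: -29261*I*√278/278 ≈ -1755.0*I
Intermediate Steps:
Z(I, Y) = √(-113 + Y)
(30271 - g(-114, -202))/Z(286, m) = (30271 - (-5)*(-202))/(√(-113 - 165)) = (30271 - 1*1010)/(√(-278)) = (30271 - 1010)/((I*√278)) = 29261*(-I*√278/278) = -29261*I*√278/278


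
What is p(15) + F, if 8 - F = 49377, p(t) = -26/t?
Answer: -740561/15 ≈ -49371.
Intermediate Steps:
F = -49369 (F = 8 - 1*49377 = 8 - 49377 = -49369)
p(15) + F = -26/15 - 49369 = -740561/15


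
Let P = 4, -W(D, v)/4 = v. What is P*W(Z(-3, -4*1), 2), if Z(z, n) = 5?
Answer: -32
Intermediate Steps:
W(D, v) = -4*v
P*W(Z(-3, -4*1), 2) = 4*(-4*2) = 4*(-8) = -32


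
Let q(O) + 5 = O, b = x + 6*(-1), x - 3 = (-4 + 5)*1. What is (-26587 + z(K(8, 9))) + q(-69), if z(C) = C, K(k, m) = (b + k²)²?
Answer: -22817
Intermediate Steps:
x = 4 (x = 3 + (-4 + 5)*1 = 3 + 1*1 = 3 + 1 = 4)
b = -2 (b = 4 + 6*(-1) = 4 - 6 = -2)
q(O) = -5 + O
K(k, m) = (-2 + k²)²
(-26587 + z(K(8, 9))) + q(-69) = (-26587 + (-2 + 8²)²) + (-5 - 69) = (-26587 + (-2 + 64)²) - 74 = (-26587 + 62²) - 74 = (-26587 + 3844) - 74 = -22743 - 74 = -22817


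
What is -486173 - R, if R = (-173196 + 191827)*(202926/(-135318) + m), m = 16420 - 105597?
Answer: 37460498121293/22553 ≈ 1.6610e+9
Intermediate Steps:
m = -89177
R = -37471462780962/22553 (R = (-173196 + 191827)*(202926/(-135318) - 89177) = 18631*(202926*(-1/135318) - 89177) = 18631*(-33821/22553 - 89177) = 18631*(-2011242702/22553) = -37471462780962/22553 ≈ -1.6615e+9)
-486173 - R = -486173 - 1*(-37471462780962/22553) = -486173 + 37471462780962/22553 = 37460498121293/22553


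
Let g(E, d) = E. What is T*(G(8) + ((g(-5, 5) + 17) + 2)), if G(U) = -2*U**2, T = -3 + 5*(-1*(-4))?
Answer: -1938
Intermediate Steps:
T = 17 (T = -3 + 5*4 = -3 + 20 = 17)
T*(G(8) + ((g(-5, 5) + 17) + 2)) = 17*(-2*8**2 + ((-5 + 17) + 2)) = 17*(-2*64 + (12 + 2)) = 17*(-128 + 14) = 17*(-114) = -1938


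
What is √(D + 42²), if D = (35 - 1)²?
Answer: 2*√730 ≈ 54.037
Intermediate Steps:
D = 1156 (D = 34² = 1156)
√(D + 42²) = √(1156 + 42²) = √(1156 + 1764) = √2920 = 2*√730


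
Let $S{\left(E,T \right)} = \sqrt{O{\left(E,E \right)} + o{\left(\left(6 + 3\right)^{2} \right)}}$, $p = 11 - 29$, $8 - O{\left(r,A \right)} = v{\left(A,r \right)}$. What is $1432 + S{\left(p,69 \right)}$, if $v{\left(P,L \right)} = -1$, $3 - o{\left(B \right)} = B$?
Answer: $1432 + i \sqrt{69} \approx 1432.0 + 8.3066 i$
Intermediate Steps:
$o{\left(B \right)} = 3 - B$
$O{\left(r,A \right)} = 9$ ($O{\left(r,A \right)} = 8 - -1 = 8 + 1 = 9$)
$p = -18$ ($p = 11 - 29 = -18$)
$S{\left(E,T \right)} = i \sqrt{69}$ ($S{\left(E,T \right)} = \sqrt{9 + \left(3 - \left(6 + 3\right)^{2}\right)} = \sqrt{9 + \left(3 - 9^{2}\right)} = \sqrt{9 + \left(3 - 81\right)} = \sqrt{9 - 78} = \sqrt{-69} = i \sqrt{69}$)
$1432 + S{\left(p,69 \right)} = 1432 + i \sqrt{69}$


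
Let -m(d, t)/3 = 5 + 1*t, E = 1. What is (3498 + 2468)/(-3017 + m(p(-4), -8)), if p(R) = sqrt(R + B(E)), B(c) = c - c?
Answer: -2983/1504 ≈ -1.9834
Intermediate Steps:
B(c) = 0
p(R) = sqrt(R) (p(R) = sqrt(R + 0) = sqrt(R))
m(d, t) = -15 - 3*t (m(d, t) = -3*(5 + 1*t) = -3*(5 + t) = -15 - 3*t)
(3498 + 2468)/(-3017 + m(p(-4), -8)) = (3498 + 2468)/(-3017 + (-15 - 3*(-8))) = 5966/(-3017 + (-15 + 24)) = 5966/(-3017 + 9) = 5966/(-3008) = 5966*(-1/3008) = -2983/1504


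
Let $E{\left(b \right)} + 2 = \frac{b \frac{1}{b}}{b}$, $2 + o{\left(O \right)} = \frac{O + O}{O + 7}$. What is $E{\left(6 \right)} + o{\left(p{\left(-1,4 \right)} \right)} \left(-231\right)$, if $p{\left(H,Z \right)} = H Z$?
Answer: $\frac{6457}{6} \approx 1076.2$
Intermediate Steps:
$o{\left(O \right)} = -2 + \frac{2 O}{7 + O}$ ($o{\left(O \right)} = -2 + \frac{O + O}{O + 7} = -2 + \frac{2 O}{7 + O}$)
$E{\left(b \right)} = -2 + \frac{1}{b}$ ($E{\left(b \right)} = -2 + \frac{b \frac{1}{b}}{b} = -2 + 1 \frac{1}{b} = -2 + \frac{1}{b}$)
$E{\left(6 \right)} + o{\left(p{\left(-1,4 \right)} \right)} \left(-231\right) = \left(-2 + \frac{1}{6}\right) + - \frac{14}{7 - 4} \left(-231\right) = - \frac{11}{6} + - \frac{14}{3} \left(-231\right) = - \frac{11}{6} + \left(-14\right) \frac{1}{3} \left(-231\right) = - \frac{11}{6} - -1078 = - \frac{11}{6} + 1078 = \frac{6457}{6}$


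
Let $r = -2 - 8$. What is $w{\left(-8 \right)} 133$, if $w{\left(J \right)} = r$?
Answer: $-1330$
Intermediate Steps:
$r = -10$ ($r = -2 - 8 = -10$)
$w{\left(J \right)} = -10$
$w{\left(-8 \right)} 133 = \left(-10\right) 133 = -1330$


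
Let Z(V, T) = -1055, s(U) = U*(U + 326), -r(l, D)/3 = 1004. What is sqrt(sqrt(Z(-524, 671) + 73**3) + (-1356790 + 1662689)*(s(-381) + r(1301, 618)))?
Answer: sqrt(5488745757 + sqrt(387962)) ≈ 74086.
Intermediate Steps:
r(l, D) = -3012 (r(l, D) = -3*1004 = -3012)
s(U) = U*(326 + U)
sqrt(sqrt(Z(-524, 671) + 73**3) + (-1356790 + 1662689)*(s(-381) + r(1301, 618))) = sqrt(sqrt(-1055 + 73**3) + (-1356790 + 1662689)*(-381*(326 - 381) - 3012)) = sqrt(sqrt(-1055 + 389017) + 305899*(-381*(-55) - 3012)) = sqrt(sqrt(387962) + 305899*(20955 - 3012)) = sqrt(sqrt(387962) + 305899*17943) = sqrt(sqrt(387962) + 5488745757) = sqrt(5488745757 + sqrt(387962))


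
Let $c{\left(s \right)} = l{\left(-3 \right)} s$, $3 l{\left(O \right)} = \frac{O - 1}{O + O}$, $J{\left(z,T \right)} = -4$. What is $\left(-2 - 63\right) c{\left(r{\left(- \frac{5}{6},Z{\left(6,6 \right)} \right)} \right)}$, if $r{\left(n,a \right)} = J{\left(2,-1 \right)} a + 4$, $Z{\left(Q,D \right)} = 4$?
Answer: $\frac{520}{3} \approx 173.33$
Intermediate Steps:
$l{\left(O \right)} = \frac{-1 + O}{6 O}$ ($l{\left(O \right)} = \frac{\left(O - 1\right) \frac{1}{O + O}}{3} = \frac{\left(-1 + O\right) \frac{1}{2 O}}{3} = \frac{\frac{1}{2} \frac{1}{O} \left(-1 + O\right)}{3} = \frac{-1 + O}{6 O}$)
$r{\left(n,a \right)} = 4 - 4 a$ ($r{\left(n,a \right)} = - 4 a + 4 = 4 - 4 a$)
$c{\left(s \right)} = \frac{2 s}{9}$ ($c{\left(s \right)} = \frac{-1 - 3}{6 \left(-3\right)} s = \frac{1}{6} \left(- \frac{1}{3}\right) \left(-4\right) s = \frac{2 s}{9}$)
$\left(-2 - 63\right) c{\left(r{\left(- \frac{5}{6},Z{\left(6,6 \right)} \right)} \right)} = \left(-2 - 63\right) \frac{2 \left(4 - 16\right)}{9} = - 65 \frac{2 \left(4 - 16\right)}{9} = - 65 \cdot \frac{2}{9} \left(-12\right) = \left(-65\right) \left(- \frac{8}{3}\right) = \frac{520}{3}$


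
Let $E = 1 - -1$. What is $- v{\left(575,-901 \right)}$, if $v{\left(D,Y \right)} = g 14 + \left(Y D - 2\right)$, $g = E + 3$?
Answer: $518007$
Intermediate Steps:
$E = 2$ ($E = 1 + 1 = 2$)
$g = 5$ ($g = 2 + 3 = 5$)
$v{\left(D,Y \right)} = 68 + D Y$ ($v{\left(D,Y \right)} = 5 \cdot 14 + \left(Y D - 2\right) = 70 + \left(D Y - 2\right) = 70 + \left(-2 + D Y\right) = 68 + D Y$)
$- v{\left(575,-901 \right)} = - (68 + 575 \left(-901\right)) = - (68 - 518075) = \left(-1\right) \left(-518007\right) = 518007$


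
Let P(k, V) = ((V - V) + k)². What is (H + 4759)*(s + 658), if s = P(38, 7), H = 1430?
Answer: 13009278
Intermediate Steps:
P(k, V) = k² (P(k, V) = (0 + k)² = k²)
s = 1444 (s = 38² = 1444)
(H + 4759)*(s + 658) = (1430 + 4759)*(1444 + 658) = 6189*2102 = 13009278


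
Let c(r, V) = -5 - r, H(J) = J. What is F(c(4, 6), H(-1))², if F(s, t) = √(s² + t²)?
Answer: 82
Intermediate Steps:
F(c(4, 6), H(-1))² = (√((-5 - 1*4)² + (-1)²))² = (√((-5 - 4)² + 1))² = (√((-9)² + 1))² = (√(81 + 1))² = (√82)² = 82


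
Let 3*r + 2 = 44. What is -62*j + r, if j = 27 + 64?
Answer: -5628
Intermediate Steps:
j = 91
r = 14 (r = -⅔ + (⅓)*44 = -⅔ + 44/3 = 14)
-62*j + r = -62*91 + 14 = -5642 + 14 = -5628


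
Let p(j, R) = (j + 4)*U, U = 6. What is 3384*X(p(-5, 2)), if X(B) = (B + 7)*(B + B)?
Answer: -40608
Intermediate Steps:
p(j, R) = 24 + 6*j (p(j, R) = (j + 4)*6 = (4 + j)*6 = 24 + 6*j)
X(B) = 2*B*(7 + B) (X(B) = (7 + B)*(2*B) = 2*B*(7 + B))
3384*X(p(-5, 2)) = 3384*(2*(24 + 6*(-5))*(7 + (24 + 6*(-5)))) = 3384*(2*(24 - 30)*(7 + (24 - 30))) = 3384*(2*(-6)*(7 - 6)) = 3384*(2*(-6)*1) = 3384*(-12) = -40608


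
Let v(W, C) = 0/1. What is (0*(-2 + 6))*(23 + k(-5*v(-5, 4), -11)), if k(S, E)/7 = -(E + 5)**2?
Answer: 0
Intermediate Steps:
v(W, C) = 0 (v(W, C) = 0*1 = 0)
k(S, E) = -7*(5 + E)**2 (k(S, E) = 7*(-(E + 5)**2) = 7*(-(5 + E)**2) = -7*(5 + E)**2)
(0*(-2 + 6))*(23 + k(-5*v(-5, 4), -11)) = (0*(-2 + 6))*(23 - 7*(5 - 11)**2) = (0*4)*(23 - 7*(-6)**2) = 0*(23 - 7*36) = 0*(23 - 252) = 0*(-229) = 0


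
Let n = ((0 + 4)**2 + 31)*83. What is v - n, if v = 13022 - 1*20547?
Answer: -11426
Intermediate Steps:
v = -7525 (v = 13022 - 20547 = -7525)
n = 3901 (n = (4**2 + 31)*83 = (16 + 31)*83 = 47*83 = 3901)
v - n = -7525 - 1*3901 = -7525 - 3901 = -11426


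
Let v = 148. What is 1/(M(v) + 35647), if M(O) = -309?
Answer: 1/35338 ≈ 2.8298e-5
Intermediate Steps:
1/(M(v) + 35647) = 1/(-309 + 35647) = 1/35338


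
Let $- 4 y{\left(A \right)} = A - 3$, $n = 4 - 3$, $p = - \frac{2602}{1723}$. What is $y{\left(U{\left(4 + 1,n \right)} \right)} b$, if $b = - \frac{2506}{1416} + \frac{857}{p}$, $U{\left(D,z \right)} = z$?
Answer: $- \frac{524350447}{1842216} \approx -284.63$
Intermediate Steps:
$p = - \frac{2602}{1723}$ ($p = \left(-2602\right) \frac{1}{1723} = - \frac{2602}{1723} \approx -1.5102$)
$n = 1$
$y{\left(A \right)} = \frac{3}{4} - \frac{A}{4}$ ($y{\left(A \right)} = - \frac{A - 3}{4} = - \frac{-3 + A}{4} = \frac{3}{4} - \frac{A}{4}$)
$b = - \frac{524350447}{921108}$ ($b = - \frac{2506}{1416} + \frac{857}{- \frac{2602}{1723}} = \left(-2506\right) \frac{1}{1416} + 857 \left(- \frac{1723}{2602}\right) = - \frac{1253}{708} - \frac{1476611}{2602} = - \frac{524350447}{921108} \approx -569.26$)
$y{\left(U{\left(4 + 1,n \right)} \right)} b = \left(\frac{3}{4} - \frac{1}{4}\right) \left(- \frac{524350447}{921108}\right) = \frac{1}{2} \left(- \frac{524350447}{921108}\right) = - \frac{524350447}{1842216}$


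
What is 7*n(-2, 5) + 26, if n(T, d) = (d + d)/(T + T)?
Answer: 17/2 ≈ 8.5000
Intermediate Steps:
n(T, d) = d/T (n(T, d) = (2*d)/((2*T)) = (2*d)*(1/(2*T)) = d/T)
7*n(-2, 5) + 26 = 7*(5/(-2)) + 26 = 7*(5*(-1/2)) + 26 = 7*(-5/2) + 26 = -35/2 + 26 = 17/2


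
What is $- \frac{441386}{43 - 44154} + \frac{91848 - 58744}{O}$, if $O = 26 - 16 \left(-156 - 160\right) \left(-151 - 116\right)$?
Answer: $\frac{297189093446}{29773292893} \approx 9.9817$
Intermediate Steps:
$O = -1349926$ ($O = 26 - 16 \left(\left(-316\right) \left(-267\right)\right) = 26 - 1349952 = -1349926$)
$- \frac{441386}{43 - 44154} + \frac{91848 - 58744}{O} = - \frac{441386}{43 - 44154} + \frac{91848 - 58744}{-1349926} = - \frac{441386}{43 - 44154} + \left(91848 - 58744\right) \left(- \frac{1}{1349926}\right) = - \frac{441386}{-44111} + 33104 \left(- \frac{1}{1349926}\right) = \left(-441386\right) \left(- \frac{1}{44111}\right) - \frac{16552}{674963} = \frac{441386}{44111} - \frac{16552}{674963} = \frac{297189093446}{29773292893}$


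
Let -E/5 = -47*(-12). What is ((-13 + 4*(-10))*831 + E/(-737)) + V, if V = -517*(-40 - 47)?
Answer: 692652/737 ≈ 939.83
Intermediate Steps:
E = -2820 (E = -(-235)*(-12) = -5*564 = -2820)
V = 44979 (V = -517*(-87) = 44979)
((-13 + 4*(-10))*831 + E/(-737)) + V = ((-13 + 4*(-10))*831 - 2820/(-737)) + 44979 = ((-13 - 40)*831 - 2820*(-1/737)) + 44979 = (-53*831 + 2820/737) + 44979 = (-44043 + 2820/737) + 44979 = -32456871/737 + 44979 = 692652/737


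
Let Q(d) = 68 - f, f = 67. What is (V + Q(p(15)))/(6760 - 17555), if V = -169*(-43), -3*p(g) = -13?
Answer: -7268/10795 ≈ -0.67327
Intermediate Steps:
p(g) = 13/3 (p(g) = -⅓*(-13) = 13/3)
Q(d) = 1 (Q(d) = 68 - 1*67 = 68 - 67 = 1)
V = 7267
(V + Q(p(15)))/(6760 - 17555) = (7267 + 1)/(6760 - 17555) = 7268/(-10795) = 7268*(-1/10795) = -7268/10795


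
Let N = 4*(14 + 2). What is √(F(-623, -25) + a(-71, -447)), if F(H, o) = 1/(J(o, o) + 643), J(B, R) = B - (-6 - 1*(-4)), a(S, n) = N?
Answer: 3*√683395/310 ≈ 8.0001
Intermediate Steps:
N = 64 (N = 4*16 = 64)
a(S, n) = 64
J(B, R) = 2 + B (J(B, R) = B - (-6 + 4) = B - 1*(-2) = B + 2 = 2 + B)
F(H, o) = 1/(645 + o) (F(H, o) = 1/((2 + o) + 643) = 1/(645 + o))
√(F(-623, -25) + a(-71, -447)) = √(1/(645 - 25) + 64) = √(1/620 + 64) = √(39681/620) = 3*√683395/310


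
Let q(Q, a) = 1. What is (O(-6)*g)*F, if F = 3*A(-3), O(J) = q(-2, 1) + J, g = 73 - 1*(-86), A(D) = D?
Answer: 7155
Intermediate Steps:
g = 159 (g = 73 + 86 = 159)
O(J) = 1 + J
F = -9 (F = 3*(-3) = -9)
(O(-6)*g)*F = ((1 - 6)*159)*(-9) = -5*159*(-9) = -795*(-9) = 7155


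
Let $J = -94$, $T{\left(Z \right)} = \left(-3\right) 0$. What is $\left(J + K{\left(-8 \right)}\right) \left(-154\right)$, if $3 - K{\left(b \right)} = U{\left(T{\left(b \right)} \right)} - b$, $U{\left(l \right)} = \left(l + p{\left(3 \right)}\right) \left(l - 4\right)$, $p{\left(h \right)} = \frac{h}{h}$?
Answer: $14630$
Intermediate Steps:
$p{\left(h \right)} = 1$
$T{\left(Z \right)} = 0$
$U{\left(l \right)} = \left(1 + l\right) \left(-4 + l\right)$ ($U{\left(l \right)} = \left(l + 1\right) \left(l - 4\right) = \left(1 + l\right) \left(-4 + l\right)$)
$K{\left(b \right)} = 7 + b$ ($K{\left(b \right)} = 3 - \left(\left(-4 + 0^{2} - 0\right) - b\right) = 3 - \left(\left(-4 + 0 + 0\right) - b\right) = 3 - \left(-4 - b\right) = 3 + \left(4 + b\right) = 7 + b$)
$\left(J + K{\left(-8 \right)}\right) \left(-154\right) = \left(-94 + \left(7 - 8\right)\right) \left(-154\right) = \left(-94 - 1\right) \left(-154\right) = \left(-95\right) \left(-154\right) = 14630$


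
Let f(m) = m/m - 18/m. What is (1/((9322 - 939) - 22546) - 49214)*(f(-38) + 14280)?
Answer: -189134408516284/269097 ≈ -7.0285e+8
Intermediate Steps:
f(m) = 1 - 18/m
(1/((9322 - 939) - 22546) - 49214)*(f(-38) + 14280) = (1/((9322 - 939) - 22546) - 49214)*((-18 - 38)/(-38) + 14280) = (1/(8383 - 22546) - 49214)*(-1/38*(-56) + 14280) = (1/(-14163) - 49214)*(28/19 + 14280) = (-1/14163 - 49214)*(271348/19) = -697017883/14163*271348/19 = -189134408516284/269097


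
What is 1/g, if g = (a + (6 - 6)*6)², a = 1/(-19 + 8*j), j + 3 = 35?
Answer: 56169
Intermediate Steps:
j = 32 (j = -3 + 35 = 32)
a = 1/237 (a = 1/(-19 + 8*32) = 1/(-19 + 256) = 1/237 ≈ 0.0042194)
g = 1/56169 (g = (1/237 + (6 - 6)*6)² = (1/237 + 0*6)² = (1/237 + 0)² = (1/237)² = 1/56169 ≈ 1.7803e-5)
1/g = 1/(1/56169) = 56169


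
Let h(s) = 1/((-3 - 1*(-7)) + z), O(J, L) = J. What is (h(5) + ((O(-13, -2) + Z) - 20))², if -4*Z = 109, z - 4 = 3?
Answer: 7006609/1936 ≈ 3619.1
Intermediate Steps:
z = 7 (z = 4 + 3 = 7)
Z = -109/4 (Z = -¼*109 = -109/4 ≈ -27.250)
h(s) = 1/11 (h(s) = 1/((-3 - 1*(-7)) + 7) = 1/((-3 + 7) + 7) = 1/(4 + 7) = 1/11)
(h(5) + ((O(-13, -2) + Z) - 20))² = (1/11 + ((-13 - 109/4) - 20))² = (1/11 + (-161/4 - 20))² = (1/11 - 241/4)² = (-2647/44)² = 7006609/1936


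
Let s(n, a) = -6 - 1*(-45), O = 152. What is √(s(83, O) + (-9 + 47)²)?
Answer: √1483 ≈ 38.510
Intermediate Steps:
s(n, a) = 39 (s(n, a) = -6 + 45 = 39)
√(s(83, O) + (-9 + 47)²) = √(39 + (-9 + 47)²) = √(39 + 38²) = √(39 + 1444) = √1483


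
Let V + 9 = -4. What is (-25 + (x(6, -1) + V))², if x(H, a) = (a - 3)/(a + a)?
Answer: 1296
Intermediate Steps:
V = -13 (V = -9 - 4 = -13)
x(H, a) = (-3 + a)/(2*a) (x(H, a) = (-3 + a)/((2*a)) = (-3 + a)*(1/(2*a)) = (-3 + a)/(2*a))
(-25 + (x(6, -1) + V))² = (-25 + ((½)*(-3 - 1)/(-1) - 13))² = (-25 + ((½)*(-1)*(-4) - 13))² = (-25 + (2 - 13))² = (-25 - 11)² = (-36)² = 1296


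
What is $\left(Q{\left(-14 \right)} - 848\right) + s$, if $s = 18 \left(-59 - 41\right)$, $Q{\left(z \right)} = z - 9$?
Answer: $-2671$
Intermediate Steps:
$Q{\left(z \right)} = -9 + z$
$s = -1800$ ($s = 18 \left(-100\right) = -1800$)
$\left(Q{\left(-14 \right)} - 848\right) + s = \left(\left(-9 - 14\right) - 848\right) - 1800 = \left(-23 - 848\right) - 1800 = -871 - 1800 = -2671$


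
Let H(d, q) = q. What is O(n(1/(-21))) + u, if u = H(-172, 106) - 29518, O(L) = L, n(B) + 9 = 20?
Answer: -29401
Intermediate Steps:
n(B) = 11 (n(B) = -9 + 20 = 11)
u = -29412 (u = 106 - 29518 = -29412)
O(n(1/(-21))) + u = 11 - 29412 = -29401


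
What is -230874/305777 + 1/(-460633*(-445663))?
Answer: -47395450387873669/62772068891890583 ≈ -0.75504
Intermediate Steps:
-230874/305777 + 1/(-460633*(-445663)) = -230874*1/305777 - 1/460633*(-1/445663) = -230874/305777 + 1/205287084679 = -47395450387873669/62772068891890583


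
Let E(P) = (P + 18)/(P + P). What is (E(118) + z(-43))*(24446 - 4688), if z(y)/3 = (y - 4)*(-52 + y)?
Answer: 15615517962/59 ≈ 2.6467e+8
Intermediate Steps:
E(P) = (18 + P)/(2*P) (E(P) = (18 + P)/((2*P)) = (18 + P)*(1/(2*P)) = (18 + P)/(2*P))
z(y) = 3*(-52 + y)*(-4 + y) (z(y) = 3*((y - 4)*(-52 + y)) = 3*((-4 + y)*(-52 + y)) = 3*((-52 + y)*(-4 + y)) = 3*(-52 + y)*(-4 + y))
(E(118) + z(-43))*(24446 - 4688) = ((½)*(18 + 118)/118 + (624 - 168*(-43) + 3*(-43)²))*(24446 - 4688) = ((½)*(1/118)*136 + (624 + 7224 + 3*1849))*19758 = (34/59 + (624 + 7224 + 5547))*19758 = (34/59 + 13395)*19758 = (790339/59)*19758 = 15615517962/59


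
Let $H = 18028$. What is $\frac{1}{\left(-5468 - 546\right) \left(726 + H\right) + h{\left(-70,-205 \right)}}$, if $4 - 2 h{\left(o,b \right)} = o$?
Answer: $- \frac{1}{112786519} \approx -8.8663 \cdot 10^{-9}$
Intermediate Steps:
$h{\left(o,b \right)} = 2 - \frac{o}{2}$
$\frac{1}{\left(-5468 - 546\right) \left(726 + H\right) + h{\left(-70,-205 \right)}} = \frac{1}{\left(-5468 - 546\right) \left(726 + 18028\right) + \left(2 - -35\right)} = \frac{1}{\left(-6014\right) 18754 + \left(2 + 35\right)} = \frac{1}{-112786556 + 37} = \frac{1}{-112786519} = - \frac{1}{112786519}$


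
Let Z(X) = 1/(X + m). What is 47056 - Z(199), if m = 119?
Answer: 14963807/318 ≈ 47056.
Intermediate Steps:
Z(X) = 1/(119 + X) (Z(X) = 1/(X + 119) = 1/(119 + X))
47056 - Z(199) = 47056 - 1/(119 + 199) = 47056 - 1/318 = 14963807/318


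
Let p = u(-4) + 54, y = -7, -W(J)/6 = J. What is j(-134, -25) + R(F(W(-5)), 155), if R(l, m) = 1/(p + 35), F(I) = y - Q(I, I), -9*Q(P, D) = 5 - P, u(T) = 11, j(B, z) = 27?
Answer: 2701/100 ≈ 27.010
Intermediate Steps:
W(J) = -6*J
Q(P, D) = -5/9 + P/9 (Q(P, D) = -(5 - P)/9 = -5/9 + P/9)
p = 65 (p = 11 + 54 = 65)
F(I) = -58/9 - I/9 (F(I) = -7 - (-5/9 + I/9) = -7 + (5/9 - I/9) = -58/9 - I/9)
R(l, m) = 1/100 (R(l, m) = 1/(65 + 35) = 1/100)
j(-134, -25) + R(F(W(-5)), 155) = 27 + 1/100 = 2701/100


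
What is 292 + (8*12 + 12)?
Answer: 400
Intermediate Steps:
292 + (8*12 + 12) = 292 + (96 + 12) = 292 + 108 = 400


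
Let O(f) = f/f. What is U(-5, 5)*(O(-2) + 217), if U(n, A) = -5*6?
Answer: -6540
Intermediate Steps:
O(f) = 1
U(n, A) = -30
U(-5, 5)*(O(-2) + 217) = -30*(1 + 217) = -30*218 = -6540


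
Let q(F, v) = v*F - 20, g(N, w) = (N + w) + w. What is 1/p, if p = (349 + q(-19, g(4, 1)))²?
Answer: 1/46225 ≈ 2.1633e-5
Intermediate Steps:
g(N, w) = N + 2*w
q(F, v) = -20 + F*v (q(F, v) = F*v - 20 = -20 + F*v)
p = 46225 (p = (349 + (-20 - 19*(4 + 2*1)))² = (349 + (-20 - 19*(4 + 2)))² = (349 + (-20 - 19*6))² = (349 + (-20 - 114))² = (349 - 134)² = 215² = 46225)
1/p = 1/46225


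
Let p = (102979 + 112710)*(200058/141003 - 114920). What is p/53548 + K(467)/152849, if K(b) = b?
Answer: -89034424058350065979/192345911301126 ≈ -4.6289e+5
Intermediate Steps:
p = -1164998457903226/47001 (p = 215689*(200058*(1/141003) - 114920) = 215689*(66686/47001 - 114920) = 215689*(-5401288234/47001) = -1164998457903226/47001 ≈ -2.4787e+10)
p/53548 + K(467)/152849 = -1164998457903226/47001/53548 + 467/152849 = -1164998457903226/47001*1/53548 + 467*(1/152849) = -582499228951613/1258404774 + 467/152849 = -89034424058350065979/192345911301126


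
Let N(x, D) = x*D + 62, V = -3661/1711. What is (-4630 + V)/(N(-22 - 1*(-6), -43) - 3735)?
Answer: 7925591/5107335 ≈ 1.5518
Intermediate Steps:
V = -3661/1711 (V = -3661*1/1711 = -3661/1711 ≈ -2.1397)
N(x, D) = 62 + D*x (N(x, D) = D*x + 62 = 62 + D*x)
(-4630 + V)/(N(-22 - 1*(-6), -43) - 3735) = (-4630 - 3661/1711)/((62 - 43*(-22 - 1*(-6))) - 3735) = -7925591/(1711*((62 - 43*(-22 + 6)) - 3735)) = -7925591/(1711*((62 - 43*(-16)) - 3735)) = -7925591/(1711*((62 + 688) - 3735)) = -7925591/(1711*(750 - 3735)) = -7925591/1711/(-2985) = -7925591/1711*(-1/2985) = 7925591/5107335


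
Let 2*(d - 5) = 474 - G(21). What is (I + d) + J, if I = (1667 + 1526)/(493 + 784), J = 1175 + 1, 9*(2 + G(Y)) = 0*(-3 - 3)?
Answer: 1815256/1277 ≈ 1421.5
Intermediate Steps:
G(Y) = -2 (G(Y) = -2 + (0*(-3 - 3))/9 = -2 + (0*(-6))/9 = -2 + (⅑)*0 = -2 + 0 = -2)
J = 1176
I = 3193/1277 ≈ 2.5004
d = 243 (d = 5 + (474 - 1*(-2))/2 = 5 + (474 + 2)/2 = 5 + (½)*476 = 5 + 238 = 243)
(I + d) + J = (3193/1277 + 243) + 1176 = 313504/1277 + 1176 = 1815256/1277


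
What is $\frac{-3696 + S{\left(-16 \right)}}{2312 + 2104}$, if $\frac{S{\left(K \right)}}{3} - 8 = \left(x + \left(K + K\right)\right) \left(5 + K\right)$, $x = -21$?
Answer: $- \frac{641}{1472} \approx -0.43546$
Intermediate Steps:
$S{\left(K \right)} = 24 + 3 \left(-21 + 2 K\right) \left(5 + K\right)$ ($S{\left(K \right)} = 24 + 3 \left(-21 + \left(K + K\right)\right) \left(5 + K\right) = 24 + 3 \left(-21 + 2 K\right) \left(5 + K\right)$)
$\frac{-3696 + S{\left(-16 \right)}}{2312 + 2104} = \frac{-3696 - \left(-237 - 1536\right)}{2312 + 2104} = \frac{-3696 + \left(-291 + 528 + 6 \cdot 256\right)}{4416} = \left(-3696 + \left(-291 + 528 + 1536\right)\right) \frac{1}{4416} = \left(-3696 + 1773\right) \frac{1}{4416} = \left(-1923\right) \frac{1}{4416} = - \frac{641}{1472}$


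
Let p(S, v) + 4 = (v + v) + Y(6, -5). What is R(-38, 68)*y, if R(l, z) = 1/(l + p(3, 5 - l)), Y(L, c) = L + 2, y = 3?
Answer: 3/52 ≈ 0.057692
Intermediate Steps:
Y(L, c) = 2 + L
p(S, v) = 4 + 2*v (p(S, v) = -4 + ((v + v) + (2 + 6)) = -4 + (2*v + 8) = -4 + (8 + 2*v) = 4 + 2*v)
R(l, z) = 1/(14 - l) (R(l, z) = 1/(l + (4 + 2*(5 - l))) = 1/(l + (4 + (10 - 2*l))) = 1/(l + (14 - 2*l)) = 1/(14 - l))
R(-38, 68)*y = 3/(14 - 1*(-38)) = 3/(14 + 38) = 3/52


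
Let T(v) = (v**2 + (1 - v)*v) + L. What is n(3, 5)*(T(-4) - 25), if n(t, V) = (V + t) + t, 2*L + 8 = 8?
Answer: -319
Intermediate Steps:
L = 0 (L = -4 + (1/2)*8 = -4 + 4 = 0)
n(t, V) = V + 2*t
T(v) = v**2 + v*(1 - v) (T(v) = (v**2 + (1 - v)*v) + 0 = (v**2 + v*(1 - v)) + 0 = v**2 + v*(1 - v))
n(3, 5)*(T(-4) - 25) = (5 + 2*3)*(-4 - 25) = (5 + 6)*(-29) = 11*(-29) = -319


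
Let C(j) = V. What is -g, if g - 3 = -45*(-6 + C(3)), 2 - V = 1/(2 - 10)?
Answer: -1419/8 ≈ -177.38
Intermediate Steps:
V = 17/8 (V = 2 - 1/(2 - 10) = 2 - 1/(-8) = 2 - 1*(-1/8) = 2 + 1/8 = 17/8 ≈ 2.1250)
C(j) = 17/8
g = 1419/8 (g = 3 - 45*(-6 + 17/8) = 3 - 45*(-31/8) = 3 + 1395/8 = 1419/8 ≈ 177.38)
-g = -1*1419/8 = -1419/8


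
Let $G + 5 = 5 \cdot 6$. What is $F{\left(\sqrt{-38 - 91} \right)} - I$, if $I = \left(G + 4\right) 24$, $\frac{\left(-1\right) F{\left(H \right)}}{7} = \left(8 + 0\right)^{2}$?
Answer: $-1144$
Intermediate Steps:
$G = 25$ ($G = -5 + 5 \cdot 6 = -5 + 30 = 25$)
$F{\left(H \right)} = -448$ ($F{\left(H \right)} = - 7 \left(8 + 0\right)^{2} = - 7 \cdot 8^{2} = \left(-7\right) 64 = -448$)
$I = 696$ ($I = \left(25 + 4\right) 24 = 29 \cdot 24 = 696$)
$F{\left(\sqrt{-38 - 91} \right)} - I = -448 - 696 = -1144$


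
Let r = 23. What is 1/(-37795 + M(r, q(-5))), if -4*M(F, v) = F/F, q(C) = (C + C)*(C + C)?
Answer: -4/151181 ≈ -2.6458e-5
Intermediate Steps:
q(C) = 4*C**2 (q(C) = (2*C)*(2*C) = 4*C**2)
M(F, v) = -1/4 (M(F, v) = -F/(4*F) = -1/4*1 = -1/4)
1/(-37795 + M(r, q(-5))) = 1/(-37795 - 1/4) = 1/(-151181/4) = -4/151181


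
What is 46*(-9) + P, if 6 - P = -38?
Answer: -370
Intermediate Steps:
P = 44 (P = 6 - 1*(-38) = 6 + 38 = 44)
46*(-9) + P = 46*(-9) + 44 = -414 + 44 = -370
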